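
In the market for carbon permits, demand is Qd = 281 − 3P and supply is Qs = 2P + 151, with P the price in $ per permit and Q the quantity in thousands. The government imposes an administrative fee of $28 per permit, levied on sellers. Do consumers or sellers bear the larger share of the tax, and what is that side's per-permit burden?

Sellers bear the larger share: $16.8 per permit.

Without the tax, 281 − 3P = 2P + 151 gives 5P = 130, so P* = $26 and Q* = 203.
With the tax collected from sellers, supply shifts: Qs = 2(P − 28) + 151.
Solving gives Q = 169.4 with consumers paying $37.2 and sellers receiving $9.2 (the $28 wedge).
Per-permit burden: consumers $11.2, sellers $16.8.
Sellers take the larger share because supply is less price-elastic here (demand slope 3 vs supply slope 2).
The less price-elastic side of the market bears the larger share of a per-unit tax.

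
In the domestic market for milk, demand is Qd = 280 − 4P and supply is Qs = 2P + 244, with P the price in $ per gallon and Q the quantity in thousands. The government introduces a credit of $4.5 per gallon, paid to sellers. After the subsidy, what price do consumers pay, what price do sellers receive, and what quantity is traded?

Consumers pay $4.5; sellers receive $9; quantity = 262.

Before the subsidy: set 280 − 4P = 2P + 244 → P* = $6, Q* = 256.
With a per-unit subsidy paid to sellers, each receives P + 4.5 per unit sold, so supply becomes Qs = 2(P + 4.5) + 244.
New equilibrium: consumers pay $4.5, sellers receive $9, Q = 262. (Wedge: Pb − Ps = −4.5.)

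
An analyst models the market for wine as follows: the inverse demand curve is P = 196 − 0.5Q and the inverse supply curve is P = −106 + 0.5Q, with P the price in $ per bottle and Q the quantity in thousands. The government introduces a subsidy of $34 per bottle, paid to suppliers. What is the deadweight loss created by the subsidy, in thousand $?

Inverting to Q(P) form: Qd = 392 − 2P; Qs = 2P + 212.
Without the subsidy, 392 − 2P = 2P + 212 gives 4P = 180, so P* = $45 and Q* = 302.
With a per-unit subsidy paid to suppliers, each receives P + 34 per unit sold, so supply becomes Qs = 2(P + 34) + 212.
Solving gives Q = 336 with consumers paying $28 and suppliers receiving $62 (the $34 wedge).
Quantity rises by |ΔQ| = |302 − 336| = 34.
DWL = ½ · t · |ΔQ| = ½ · 34 · 34 = $578.

Deadweight loss = $578 thousand.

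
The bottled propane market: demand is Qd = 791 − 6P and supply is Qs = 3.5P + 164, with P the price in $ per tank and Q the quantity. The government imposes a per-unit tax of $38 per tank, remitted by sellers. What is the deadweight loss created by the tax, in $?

Without the tax, 791 − 6P = 3.5P + 164 gives 9.5P = 627, so P* = $66 and Q* = 395.
With the tax collected from sellers, supply shifts: Qs = 3.5(P − 38) + 164.
New equilibrium: buyers pay $80, sellers receive $42, Q = 311. (Wedge: Pb − Ps = 38.)
Quantity falls by |ΔQ| = |395 − 311| = 84.
DWL = ½ · t · |ΔQ| = ½ · 38 · 84 = $1596.

Deadweight loss = $1596.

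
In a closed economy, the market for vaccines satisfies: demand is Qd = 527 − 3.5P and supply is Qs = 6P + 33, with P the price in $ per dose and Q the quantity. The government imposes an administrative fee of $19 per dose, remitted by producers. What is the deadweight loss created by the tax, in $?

Deadweight loss = $399.

Without the tax, 527 − 3.5P = 6P + 33 gives 9.5P = 494, so P* = $52 and Q* = 345.
With the tax collected from producers, supply shifts: Qs = 6(P − 19) + 33.
New equilibrium: consumers pay $64, producers receive $45, Q = 303. (Wedge: Pb − Ps = 19.)
Quantity falls by |ΔQ| = |345 − 303| = 42.
DWL = ½ · t · |ΔQ| = ½ · 19 · 42 = $399.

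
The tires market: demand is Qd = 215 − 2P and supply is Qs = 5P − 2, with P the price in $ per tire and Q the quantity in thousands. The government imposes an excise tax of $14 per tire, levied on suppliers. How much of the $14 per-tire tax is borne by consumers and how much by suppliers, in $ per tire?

Without the tax, 215 − 2P = 5P − 2 gives 7P = 217, so P* = $31 and Q* = 153.
With the tax collected from suppliers, supply shifts: Qs = 5(P − 14) − 2.
New equilibrium: consumers pay $41, suppliers receive $27, Q = 133. (Wedge: Pb − Ps = 14.)
Burden on consumers: $10; on suppliers: $4. (They sum to $14.)

Consumers bear $10 per tire; suppliers bear $4 per tire.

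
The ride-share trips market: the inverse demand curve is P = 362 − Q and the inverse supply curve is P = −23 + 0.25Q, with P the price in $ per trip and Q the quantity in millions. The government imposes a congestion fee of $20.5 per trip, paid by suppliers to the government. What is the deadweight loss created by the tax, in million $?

Inverting to Q(P) form: Qd = 362 − P; Qs = 4P + 92.
Before the tax: set 362 − P = 4P + 92 → P* = $54, Q* = 308.
With the tax collected from suppliers, supply shifts: Qs = 4(P − 20.5) + 92.
New equilibrium: buyers pay $70.4, suppliers receive $49.9, Q = 291.6. (Wedge: Pb − Ps = 20.5.)
Quantity falls by |ΔQ| = |308 − 291.6| = 16.4.
DWL = ½ · t · |ΔQ| = ½ · 20.5 · 16.4 = $168.1.

Deadweight loss = $168.1 million.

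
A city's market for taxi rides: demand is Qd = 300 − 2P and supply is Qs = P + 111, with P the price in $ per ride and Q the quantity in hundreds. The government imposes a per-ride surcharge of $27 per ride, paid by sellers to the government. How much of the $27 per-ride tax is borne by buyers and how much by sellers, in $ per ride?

Buyers bear $9 per ride; sellers bear $18 per ride.

Without the tax, 300 − 2P = P + 111 gives 3P = 189, so P* = $63 and Q* = 174.
With the tax collected from sellers, supply shifts: Qs = (P − 27) + 111.
New equilibrium: buyers pay $72, sellers receive $45, Q = 156. (Wedge: Pb − Ps = 27.)
Burden on buyers: $9; on sellers: $18. (They sum to $27.)
The less price-elastic side of the market bears the larger share of a per-unit tax.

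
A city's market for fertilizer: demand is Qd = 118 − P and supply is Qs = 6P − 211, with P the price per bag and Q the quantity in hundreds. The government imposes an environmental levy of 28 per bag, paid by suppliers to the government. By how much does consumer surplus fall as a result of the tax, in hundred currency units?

Without the tax, 118 − P = 6P − 211 gives 7P = 329, so P* = 47 and Q* = 71.
With the tax collected from suppliers, supply shifts: Qs = 6(P − 28) − 211.
New equilibrium: buyers pay 71, suppliers receive 43, Q = 47. (Wedge: Pb − Ps = 28.)
ΔCS is the trapezoid between Q = 47 and Q = 71 of height 24: ½ · (71 + 47) · 24 = 1416.

Consumer surplus falls by 1416 hundred.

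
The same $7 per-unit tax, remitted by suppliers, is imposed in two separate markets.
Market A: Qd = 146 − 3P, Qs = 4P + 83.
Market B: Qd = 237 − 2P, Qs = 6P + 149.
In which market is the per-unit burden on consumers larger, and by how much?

Market A: pre-tax P* = $9, Q* = 119; post-tax Q = 107; per-unit burden on consumers = $4.
Market B: pre-tax P* = $11, Q* = 215; post-tax Q = 204.5; per-unit burden on consumers = $5.25.
Difference: $4 vs $5.25 → market B is larger by $1.25.

Market B, by $1.25.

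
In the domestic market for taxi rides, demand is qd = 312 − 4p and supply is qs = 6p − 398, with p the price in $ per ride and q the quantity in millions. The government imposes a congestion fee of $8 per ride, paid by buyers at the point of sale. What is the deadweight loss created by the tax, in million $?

Deadweight loss = $76.8 million.

Without the tax, 312 − 4p = 6p − 398 gives 10p = 710, so p* = $71 and q* = 28.
With the tax collected from buyers, demand (in seller-price terms) shifts: qd = 312 − 4(p + 8).
Solving gives q = 8.8 with buyers paying $75.8 and producers receiving $67.8 (the $8 wedge).
Quantity falls by |ΔQ| = |28 − 8.8| = 19.2.
DWL = ½ · t · |ΔQ| = ½ · 8 · 19.2 = $76.8.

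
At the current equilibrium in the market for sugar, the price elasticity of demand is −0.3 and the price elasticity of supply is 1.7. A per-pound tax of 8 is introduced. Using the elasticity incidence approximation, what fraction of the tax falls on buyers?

Incidence ratio: buyers' share ≈ εs / (εs + |εd|) = 1.7 / (1.7 + 0.3) = 0.85.
Supply is the more elastic side, so buyers bear the larger share.

Buyers' share ≈ 0.85.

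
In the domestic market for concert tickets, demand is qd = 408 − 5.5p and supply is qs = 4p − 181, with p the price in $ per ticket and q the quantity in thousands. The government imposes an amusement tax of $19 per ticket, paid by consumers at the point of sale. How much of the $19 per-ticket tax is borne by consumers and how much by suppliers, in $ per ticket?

Consumers bear $8 per ticket; suppliers bear $11 per ticket.

Without the tax, 408 − 5.5p = 4p − 181 gives 9.5p = 589, so p* = $62 and q* = 67.
With the tax collected from consumers, demand (in seller-price terms) shifts: qd = 408 − 5.5(p + 19).
Solving gives q = 23 with consumers paying $70 and suppliers receiving $51 (the $19 wedge).
Burden on consumers: $8; on suppliers: $11. (They sum to $19.)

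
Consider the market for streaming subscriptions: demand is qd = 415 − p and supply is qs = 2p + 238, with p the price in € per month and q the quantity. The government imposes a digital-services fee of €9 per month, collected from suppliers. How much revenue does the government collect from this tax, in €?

Tax revenue = €3150.

Before the tax: set 415 − p = 2p + 238 → p* = €59, q* = 356.
With the tax collected from suppliers, supply shifts: qs = 2(p − 9) + 238.
Solving gives q = 350 with buyers paying €65 and suppliers receiving €56 (the €9 wedge).
Revenue = t · Q = 9 · 350 = €3150.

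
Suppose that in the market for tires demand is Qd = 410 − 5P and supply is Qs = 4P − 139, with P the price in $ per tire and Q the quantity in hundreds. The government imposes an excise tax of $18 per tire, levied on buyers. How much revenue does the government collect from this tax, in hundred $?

Before the tax: set 410 − 5P = 4P − 139 → P* = $61, Q* = 105.
With the tax collected from buyers, demand (in seller-price terms) shifts: Qd = 410 − 5(P + 18).
New equilibrium: buyers pay $69, producers receive $51, Q = 65. (Wedge: Pb − Ps = 18.)
Revenue = t · Q = 18 · 65 = $1170.

Tax revenue = $1170 hundred.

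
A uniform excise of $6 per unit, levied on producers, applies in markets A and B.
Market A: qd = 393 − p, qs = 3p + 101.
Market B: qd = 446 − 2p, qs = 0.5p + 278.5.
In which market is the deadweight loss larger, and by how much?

Market A, by $6.3.

Market A: pre-tax p* = $73, q* = 320; post-tax q = 315.5; deadweight loss = $13.5.
Market B: pre-tax p* = $67, q* = 312; post-tax q = 309.6; deadweight loss = $7.2.
Difference: $13.5 vs $7.2 → market A is larger by $6.3.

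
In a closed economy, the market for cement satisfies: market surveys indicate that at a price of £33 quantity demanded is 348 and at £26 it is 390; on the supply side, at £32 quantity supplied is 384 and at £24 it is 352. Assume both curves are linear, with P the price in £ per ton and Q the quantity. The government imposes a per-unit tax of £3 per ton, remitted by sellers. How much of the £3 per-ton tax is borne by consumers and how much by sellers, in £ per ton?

Consumers bear £1.2 per ton; sellers bear £1.8 per ton.

Demand slope: (390 − 348)/(26 − 33) = -6, so Qd = 546 − 6P.
Supply slope: (352 − 384)/(24 − 32) = 4, so Qs = 4P + 256.
Without the tax, 546 − 6P = 4P + 256 gives 10P = 290, so P* = £29 and Q* = 372.
With the tax collected from sellers, supply shifts: Qs = 4(P − 3) + 256.
New equilibrium: consumers pay £30.2, sellers receive £27.2, Q = 364.8. (Wedge: Pb − Ps = 3.)
Burden on consumers: £1.2; on sellers: £1.8. (They sum to £3.)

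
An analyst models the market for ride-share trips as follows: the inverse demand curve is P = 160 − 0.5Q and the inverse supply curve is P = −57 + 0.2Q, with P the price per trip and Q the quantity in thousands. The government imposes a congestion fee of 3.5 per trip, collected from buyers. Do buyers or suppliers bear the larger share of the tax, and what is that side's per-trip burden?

Buyers bear the larger share: 2.5 per trip.

Rewrite in direct form: Qd = 320 − 2P and Qs = 5P + 285.
Without the tax, 320 − 2P = 5P + 285 gives 7P = 35, so P* = 5 and Q* = 310.
With the tax collected from buyers, demand (in seller-price terms) shifts: Qd = 320 − 2(P + 3.5).
New equilibrium: buyers pay 7.5, suppliers receive 4, Q = 305. (Wedge: Pb − Ps = 3.5.)
Per-trip burden: buyers 2.5, suppliers 1.
Buyers take the larger share because demand is less price-elastic here (demand slope 2 vs supply slope 5).
The less price-elastic side of the market bears the larger share of a per-unit tax.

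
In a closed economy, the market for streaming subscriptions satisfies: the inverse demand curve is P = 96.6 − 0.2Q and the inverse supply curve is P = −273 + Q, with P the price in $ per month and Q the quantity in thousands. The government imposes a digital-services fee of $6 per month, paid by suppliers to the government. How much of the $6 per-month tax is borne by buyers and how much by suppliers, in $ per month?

Inverting to Q(P) form: Qd = 483 − 5P; Qs = P + 273.
Before the tax: set 483 − 5P = P + 273 → P* = $35, Q* = 308.
With the tax collected from suppliers, supply shifts: Qs = (P − 6) + 273.
New equilibrium: buyers pay $36, suppliers receive $30, Q = 303. (Wedge: Pb − Ps = 6.)
Burden on buyers: $1; on suppliers: $5. (They sum to $6.)
The less price-elastic side of the market bears the larger share of a per-unit tax.

Buyers bear $1 per month; suppliers bear $5 per month.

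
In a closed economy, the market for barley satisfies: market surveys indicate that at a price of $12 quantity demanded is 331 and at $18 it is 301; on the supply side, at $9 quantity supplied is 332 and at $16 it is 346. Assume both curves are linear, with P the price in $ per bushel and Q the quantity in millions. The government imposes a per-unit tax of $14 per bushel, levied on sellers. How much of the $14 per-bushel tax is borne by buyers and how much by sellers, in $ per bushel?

Buyers bear $4 per bushel; sellers bear $10 per bushel.

Demand slope: (301 − 331)/(18 − 12) = -5, so Qd = 391 − 5P.
Supply slope: (346 − 332)/(16 − 9) = 2, so Qs = 2P + 314.
Without the tax, 391 − 5P = 2P + 314 gives 7P = 77, so P* = $11 and Q* = 336.
With the tax collected from sellers, supply shifts: Qs = 2(P − 14) + 314.
New equilibrium: buyers pay $15, sellers receive $1, Q = 316. (Wedge: Pb − Ps = 14.)
Burden on buyers: $4; on sellers: $10. (They sum to $14.)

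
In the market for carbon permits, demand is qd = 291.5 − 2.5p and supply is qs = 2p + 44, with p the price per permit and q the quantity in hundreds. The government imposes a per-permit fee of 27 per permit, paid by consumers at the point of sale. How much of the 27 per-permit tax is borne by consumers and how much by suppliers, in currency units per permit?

Consumers bear 12 per permit; suppliers bear 15 per permit.

Before the tax: set 291.5 − 2.5p = 2p + 44 → p* = 55, q* = 154.
With the tax collected from consumers, demand (in seller-price terms) shifts: qd = 291.5 − 2.5(p + 27).
New equilibrium: consumers pay 67, suppliers receive 40, q = 124. (Wedge: pb − ps = 27.)
Burden on consumers: 12; on suppliers: 15. (They sum to 27.)
The less price-elastic side of the market bears the larger share of a per-unit tax.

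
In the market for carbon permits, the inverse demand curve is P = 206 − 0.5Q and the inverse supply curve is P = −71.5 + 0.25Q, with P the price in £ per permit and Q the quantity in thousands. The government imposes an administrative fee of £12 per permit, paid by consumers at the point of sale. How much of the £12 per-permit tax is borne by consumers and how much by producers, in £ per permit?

Consumers bear £8 per permit; producers bear £4 per permit.

Rewrite in direct form: Qd = 412 − 2P and Qs = 4P + 286.
Without the tax, 412 − 2P = 4P + 286 gives 6P = 126, so P* = £21 and Q* = 370.
With the tax collected from consumers, demand (in seller-price terms) shifts: Qd = 412 − 2(P + 12).
Solving gives Q = 354 with consumers paying £29 and producers receiving £17 (the £12 wedge).
Burden on consumers: £8; on producers: £4. (They sum to £12.)
The less price-elastic side of the market bears the larger share of a per-unit tax.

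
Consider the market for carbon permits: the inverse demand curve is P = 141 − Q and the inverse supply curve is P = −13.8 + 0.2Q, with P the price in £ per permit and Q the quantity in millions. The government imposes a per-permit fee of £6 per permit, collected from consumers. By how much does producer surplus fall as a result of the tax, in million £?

Rewrite in direct form: Qd = 141 − P and Qs = 5P + 69.
Without the tax, 141 − P = 5P + 69 gives 6P = 72, so P* = £12 and Q* = 129.
With the tax collected from consumers, demand (in seller-price terms) shifts: Qd = 141 − (P + 6).
New equilibrium: consumers pay £17, sellers receive £11, Q = 124. (Wedge: Pb − Ps = 6.)
ΔPS is the trapezoid between Q = 124 and Q = 129 of height £1: ½ · (129 + 124) · 1 = £126.5.

Producer surplus falls by £126.5 million.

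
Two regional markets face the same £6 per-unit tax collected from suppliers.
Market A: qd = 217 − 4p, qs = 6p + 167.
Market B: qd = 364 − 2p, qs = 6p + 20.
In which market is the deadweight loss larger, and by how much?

Market A: pre-tax p* = £5, q* = 197; post-tax q = 182.6; deadweight loss = £43.2.
Market B: pre-tax p* = £43, q* = 278; post-tax q = 269; deadweight loss = £27.
Difference: £43.2 vs £27 → market A is larger by £16.2.

Market A, by £16.2.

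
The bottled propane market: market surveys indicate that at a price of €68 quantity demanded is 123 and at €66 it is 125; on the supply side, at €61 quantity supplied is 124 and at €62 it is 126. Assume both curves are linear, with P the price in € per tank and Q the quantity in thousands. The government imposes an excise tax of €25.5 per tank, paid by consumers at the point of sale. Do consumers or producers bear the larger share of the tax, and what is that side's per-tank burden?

Demand slope: (125 − 123)/(66 − 68) = -1, so Qd = 191 − P.
Supply slope: (126 − 124)/(62 − 61) = 2, so Qs = 2P + 2.
Without the tax, 191 − P = 2P + 2 gives 3P = 189, so P* = €63 and Q* = 128.
With the tax collected from consumers, demand (in seller-price terms) shifts: Qd = 191 − (P + 25.5).
New equilibrium: consumers pay €80, producers receive €54.5, Q = 111. (Wedge: Pb − Ps = 25.5.)
Per-tank burden: consumers €17, producers €8.5.
Consumers take the larger share because demand is less price-elastic here (demand slope 1 vs supply slope 2).
The less price-elastic side of the market bears the larger share of a per-unit tax.

Consumers bear the larger share: €17 per tank.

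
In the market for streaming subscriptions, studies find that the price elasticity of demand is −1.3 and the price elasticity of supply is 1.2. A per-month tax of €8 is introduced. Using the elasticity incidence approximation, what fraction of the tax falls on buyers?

Incidence ratio: buyers' share ≈ εs / (εs + |εd|) = 1.2 / (1.2 + 1.3) = 0.48.
Supply is the less elastic side, so buyers bear the smaller share.

Buyers' share ≈ 0.48.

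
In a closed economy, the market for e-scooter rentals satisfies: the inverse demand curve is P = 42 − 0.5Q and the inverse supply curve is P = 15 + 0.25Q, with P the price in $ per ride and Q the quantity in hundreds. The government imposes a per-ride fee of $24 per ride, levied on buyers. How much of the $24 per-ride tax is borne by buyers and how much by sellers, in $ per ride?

Buyers bear $16 per ride; sellers bear $8 per ride.

Inverting to Q(P) form: Qd = 84 − 2P; Qs = 4P − 60.
Before the tax: set 84 − 2P = 4P − 60 → P* = $24, Q* = 36.
With the tax collected from buyers, demand (in seller-price terms) shifts: Qd = 84 − 2(P + 24).
Solving gives Q = 4 with buyers paying $40 and sellers receiving $16 (the $24 wedge).
Burden on buyers: $16; on sellers: $8. (They sum to $24.)
The less price-elastic side of the market bears the larger share of a per-unit tax.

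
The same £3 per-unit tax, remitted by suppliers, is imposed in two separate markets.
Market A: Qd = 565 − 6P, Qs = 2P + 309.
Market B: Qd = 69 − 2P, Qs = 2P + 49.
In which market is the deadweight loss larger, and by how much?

Market A, by £2.25.

Market A: pre-tax P* = £32, Q* = 373; post-tax Q = 368.5; deadweight loss = £6.75.
Market B: pre-tax P* = £5, Q* = 59; post-tax Q = 56; deadweight loss = £4.5.
Difference: £6.75 vs £4.5 → market A is larger by £2.25.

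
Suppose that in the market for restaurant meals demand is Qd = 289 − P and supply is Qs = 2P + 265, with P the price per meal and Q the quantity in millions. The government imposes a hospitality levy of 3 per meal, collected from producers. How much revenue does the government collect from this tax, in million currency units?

Tax revenue = 837 million.

Without the tax, 289 − P = 2P + 265 gives 3P = 24, so P* = 8 and Q* = 281.
With the tax collected from producers, supply shifts: Qs = 2(P − 3) + 265.
New equilibrium: consumers pay 10, producers receive 7, Q = 279. (Wedge: Pb − Ps = 3.)
Revenue = t · Q = 3 · 279 = 837.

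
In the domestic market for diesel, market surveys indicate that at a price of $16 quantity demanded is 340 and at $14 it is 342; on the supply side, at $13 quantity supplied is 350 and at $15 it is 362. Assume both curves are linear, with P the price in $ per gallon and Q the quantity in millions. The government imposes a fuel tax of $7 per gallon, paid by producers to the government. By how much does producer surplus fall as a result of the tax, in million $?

Demand slope: (342 − 340)/(14 − 16) = -1, so Qd = 356 − P.
Supply slope: (362 − 350)/(15 − 13) = 6, so Qs = 6P + 272.
Without the tax, 356 − P = 6P + 272 gives 7P = 84, so P* = $12 and Q* = 344.
With the tax collected from producers, supply shifts: Qs = 6(P − 7) + 272.
New equilibrium: buyers pay $18, producers receive $11, Q = 338. (Wedge: Pb − Ps = 7.)
ΔPS is the trapezoid between Q = 338 and Q = 344 of height $1: ½ · (344 + 338) · 1 = $341.

Producer surplus falls by $341 million.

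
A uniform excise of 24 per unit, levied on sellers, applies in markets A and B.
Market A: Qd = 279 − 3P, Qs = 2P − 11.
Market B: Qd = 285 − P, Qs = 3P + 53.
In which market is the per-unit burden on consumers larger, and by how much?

Market A: pre-tax P* = 58, Q* = 105; post-tax Q = 76.2; per-unit burden on consumers = 9.6.
Market B: pre-tax P* = 58, Q* = 227; post-tax Q = 209; per-unit burden on consumers = 18.
Difference: 9.6 vs 18 → market B is larger by 8.4.

Market B, by 8.4.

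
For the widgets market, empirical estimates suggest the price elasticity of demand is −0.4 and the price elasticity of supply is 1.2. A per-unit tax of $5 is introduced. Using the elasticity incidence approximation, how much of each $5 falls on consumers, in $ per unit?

Consumers bear ≈ $3.75 per unit.

Incidence ratio: consumers' share ≈ εs / (εs + |εd|) = 1.2 / (1.2 + 0.4) = 0.75.
So consumers bear ≈ 0.75 × $5 = $3.75; producers bear $1.25.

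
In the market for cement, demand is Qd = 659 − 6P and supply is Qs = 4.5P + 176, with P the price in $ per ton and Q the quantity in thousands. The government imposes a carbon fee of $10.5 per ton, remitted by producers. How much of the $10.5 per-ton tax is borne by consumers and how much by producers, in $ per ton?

Consumers bear $4.5 per ton; producers bear $6 per ton.

Before the tax: set 659 − 6P = 4.5P + 176 → P* = $46, Q* = 383.
With the tax collected from producers, supply shifts: Qs = 4.5(P − 10.5) + 176.
Solving gives Q = 356 with consumers paying $50.5 and producers receiving $40 (the $10.5 wedge).
Burden on consumers: $4.5; on producers: $6. (They sum to $10.5.)
The less price-elastic side of the market bears the larger share of a per-unit tax.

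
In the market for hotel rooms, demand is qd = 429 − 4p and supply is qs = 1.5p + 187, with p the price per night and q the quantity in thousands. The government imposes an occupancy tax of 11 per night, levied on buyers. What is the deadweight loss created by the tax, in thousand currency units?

Before the tax: set 429 − 4p = 1.5p + 187 → p* = 44, q* = 253.
With the tax collected from buyers, demand (in seller-price terms) shifts: qd = 429 − 4(p + 11).
New equilibrium: buyers pay 47, producers receive 36, q = 241. (Wedge: pb − ps = 11.)
Quantity falls by |ΔQ| = |253 − 241| = 12.
DWL = ½ · t · |ΔQ| = ½ · 11 · 12 = 66.

Deadweight loss = 66 thousand.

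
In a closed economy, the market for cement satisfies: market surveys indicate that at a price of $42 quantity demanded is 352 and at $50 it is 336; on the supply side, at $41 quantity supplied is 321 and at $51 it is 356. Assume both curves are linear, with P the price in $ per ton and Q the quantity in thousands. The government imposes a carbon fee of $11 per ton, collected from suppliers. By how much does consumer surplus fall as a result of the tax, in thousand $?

Demand slope: (336 − 352)/(50 − 42) = -2, so Qd = 436 − 2P.
Supply slope: (356 − 321)/(51 − 41) = 3.5, so Qs = 3.5P + 177.5.
Without the tax, 436 − 2P = 3.5P + 177.5 gives 5.5P = 258.5, so P* = $47 and Q* = 342.
With the tax collected from suppliers, supply shifts: Qs = 3.5(P − 11) + 177.5.
New equilibrium: consumers pay $54, suppliers receive $43, Q = 328. (Wedge: Pb − Ps = 11.)
ΔCS is the trapezoid between Q = 328 and Q = 342 of height $7: ½ · (342 + 328) · 7 = $2345.

Consumer surplus falls by $2345 thousand.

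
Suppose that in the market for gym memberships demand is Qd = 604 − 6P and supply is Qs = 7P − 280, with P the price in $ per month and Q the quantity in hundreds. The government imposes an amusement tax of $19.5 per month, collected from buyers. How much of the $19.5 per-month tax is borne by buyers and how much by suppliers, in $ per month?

Without the tax, 604 − 6P = 7P − 280 gives 13P = 884, so P* = $68 and Q* = 196.
With the tax collected from buyers, demand (in seller-price terms) shifts: Qd = 604 − 6(P + 19.5).
New equilibrium: buyers pay $78.5, suppliers receive $59, Q = 133. (Wedge: Pb − Ps = 19.5.)
Burden on buyers: $10.5; on suppliers: $9. (They sum to $19.5.)
The less price-elastic side of the market bears the larger share of a per-unit tax.

Buyers bear $10.5 per month; suppliers bear $9 per month.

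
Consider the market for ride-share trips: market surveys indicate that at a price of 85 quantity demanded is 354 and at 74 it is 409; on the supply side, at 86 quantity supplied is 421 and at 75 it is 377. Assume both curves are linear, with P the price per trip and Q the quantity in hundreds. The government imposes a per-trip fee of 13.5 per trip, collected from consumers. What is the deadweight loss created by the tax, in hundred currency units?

Deadweight loss = 202.5 hundred.

Demand slope: (409 − 354)/(74 − 85) = -5, so Qd = 779 − 5P.
Supply slope: (377 − 421)/(75 − 86) = 4, so Qs = 4P + 77.
Before the tax: set 779 − 5P = 4P + 77 → P* = 78, Q* = 389.
With the tax collected from consumers, demand (in seller-price terms) shifts: Qd = 779 − 5(P + 13.5).
New equilibrium: consumers pay 84, suppliers receive 70.5, Q = 359. (Wedge: Pb − Ps = 13.5.)
Quantity falls by |ΔQ| = |389 − 359| = 30.
DWL = ½ · t · |ΔQ| = ½ · 13.5 · 30 = 202.5.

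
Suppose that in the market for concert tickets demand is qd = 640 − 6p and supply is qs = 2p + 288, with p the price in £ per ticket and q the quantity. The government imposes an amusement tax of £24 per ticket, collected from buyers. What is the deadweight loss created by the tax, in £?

Deadweight loss = £432.

Before the tax: set 640 − 6p = 2p + 288 → p* = £44, q* = 376.
With the tax collected from buyers, demand (in seller-price terms) shifts: qd = 640 − 6(p + 24).
New equilibrium: buyers pay £50, sellers receive £26, q = 340. (Wedge: pb − ps = 24.)
Quantity falls by |ΔQ| = |376 − 340| = 36.
DWL = ½ · t · |ΔQ| = ½ · 24 · 36 = £432.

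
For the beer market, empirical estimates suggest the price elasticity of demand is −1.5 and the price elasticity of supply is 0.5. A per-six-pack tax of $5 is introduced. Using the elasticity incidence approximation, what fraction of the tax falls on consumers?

Incidence ratio: consumers' share ≈ εs / (εs + |εd|) = 0.5 / (0.5 + 1.5) = 0.25.
Supply is the less elastic side, so consumers bear the smaller share.

Consumers' share ≈ 0.25.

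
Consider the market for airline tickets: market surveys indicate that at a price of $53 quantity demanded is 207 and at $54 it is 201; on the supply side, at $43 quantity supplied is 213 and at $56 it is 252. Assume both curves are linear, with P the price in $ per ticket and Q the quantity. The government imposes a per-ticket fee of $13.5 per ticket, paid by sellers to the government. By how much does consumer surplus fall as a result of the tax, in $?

Consumer surplus falls by $978.75.

Demand slope: (201 − 207)/(54 − 53) = -6, so Qd = 525 − 6P.
Supply slope: (252 − 213)/(56 − 43) = 3, so Qs = 3P + 84.
Without the tax, 525 − 6P = 3P + 84 gives 9P = 441, so P* = $49 and Q* = 231.
With the tax collected from sellers, supply shifts: Qs = 3(P − 13.5) + 84.
Solving gives Q = 204 with consumers paying $53.5 and sellers receiving $40 (the $13.5 wedge).
ΔCS is the trapezoid between Q = 204 and Q = 231 of height $4.5: ½ · (231 + 204) · 4.5 = $978.75.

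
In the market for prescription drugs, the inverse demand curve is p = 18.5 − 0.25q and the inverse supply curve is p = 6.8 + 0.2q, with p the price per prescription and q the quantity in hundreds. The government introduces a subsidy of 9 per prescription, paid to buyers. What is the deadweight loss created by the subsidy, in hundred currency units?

Inverting to q(p) form: qd = 74 − 4p; qs = 5p − 34.
Without the subsidy, 74 − 4p = 5p − 34 gives 9p = 108, so p* = 12 and q* = 26.
With a per-unit subsidy paid to buyers, each effectively pays p − 9, so demand becomes qd = 74 − 4(p − 9).
Solving gives q = 46 with buyers paying 7 and sellers receiving 16 (the 9 wedge).
Quantity rises by |ΔQ| = |26 − 46| = 20.
DWL = ½ · t · |ΔQ| = ½ · 9 · 20 = 90.

Deadweight loss = 90 hundred.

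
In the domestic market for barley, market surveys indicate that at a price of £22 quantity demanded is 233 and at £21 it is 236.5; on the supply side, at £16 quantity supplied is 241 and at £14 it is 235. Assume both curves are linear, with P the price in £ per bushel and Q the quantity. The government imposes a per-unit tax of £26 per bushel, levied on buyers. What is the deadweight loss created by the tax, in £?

Demand slope: (236.5 − 233)/(21 − 22) = -3.5, so Qd = 310 − 3.5P.
Supply slope: (235 − 241)/(14 − 16) = 3, so Qs = 3P + 193.
Before the tax: set 310 − 3.5P = 3P + 193 → P* = £18, Q* = 247.
With the tax collected from buyers, demand (in seller-price terms) shifts: Qd = 310 − 3.5(P + 26).
Solving gives Q = 205 with buyers paying £30 and producers receiving £4 (the £26 wedge).
Quantity falls by |ΔQ| = |247 − 205| = 42.
DWL = ½ · t · |ΔQ| = ½ · 26 · 42 = £546.

Deadweight loss = £546.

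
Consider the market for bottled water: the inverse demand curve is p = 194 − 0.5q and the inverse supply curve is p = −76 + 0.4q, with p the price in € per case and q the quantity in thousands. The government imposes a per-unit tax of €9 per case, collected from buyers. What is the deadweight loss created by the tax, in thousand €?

Inverting to q(p) form: qd = 388 − 2p; qs = 2.5p + 190.
Without the tax, 388 − 2p = 2.5p + 190 gives 4.5p = 198, so p* = €44 and q* = 300.
With the tax collected from buyers, demand (in seller-price terms) shifts: qd = 388 − 2(p + 9).
New equilibrium: buyers pay €49, suppliers receive €40, q = 290. (Wedge: pb − ps = 9.)
Quantity falls by |ΔQ| = |300 − 290| = 10.
DWL = ½ · t · |ΔQ| = ½ · 9 · 10 = €45.

Deadweight loss = €45 thousand.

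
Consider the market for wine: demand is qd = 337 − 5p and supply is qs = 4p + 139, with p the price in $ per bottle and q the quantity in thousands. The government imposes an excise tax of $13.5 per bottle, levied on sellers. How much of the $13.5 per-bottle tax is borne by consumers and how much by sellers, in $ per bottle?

Consumers bear $6 per bottle; sellers bear $7.5 per bottle.

Before the tax: set 337 − 5p = 4p + 139 → p* = $22, q* = 227.
With the tax collected from sellers, supply shifts: qs = 4(p − 13.5) + 139.
New equilibrium: consumers pay $28, sellers receive $14.5, q = 197. (Wedge: pb − ps = 13.5.)
Burden on consumers: $6; on sellers: $7.5. (They sum to $13.5.)
The less price-elastic side of the market bears the larger share of a per-unit tax.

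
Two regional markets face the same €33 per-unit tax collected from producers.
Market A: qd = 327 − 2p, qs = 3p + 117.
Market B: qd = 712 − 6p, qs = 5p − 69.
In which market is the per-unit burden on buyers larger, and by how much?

Market A: pre-tax p* = €42, q* = 243; post-tax q = 203.4; per-unit burden on buyers = €19.8.
Market B: pre-tax p* = €71, q* = 286; post-tax q = 196; per-unit burden on buyers = €15.
Difference: €19.8 vs €15 → market A is larger by €4.8.

Market A, by €4.8.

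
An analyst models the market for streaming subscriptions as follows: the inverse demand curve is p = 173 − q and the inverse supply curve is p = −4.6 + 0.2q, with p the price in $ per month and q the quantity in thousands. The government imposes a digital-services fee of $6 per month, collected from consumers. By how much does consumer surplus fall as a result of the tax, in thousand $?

Inverting to q(p) form: qd = 173 − p; qs = 5p + 23.
Before the tax: set 173 − p = 5p + 23 → p* = $25, q* = 148.
With the tax collected from consumers, demand (in seller-price terms) shifts: qd = 173 − (p + 6).
New equilibrium: consumers pay $30, sellers receive $24, q = 143. (Wedge: pb − ps = 6.)
ΔCS is the trapezoid between Q = 143 and Q = 148 of height $5: ½ · (148 + 143) · 5 = $727.5.

Consumer surplus falls by $727.5 thousand.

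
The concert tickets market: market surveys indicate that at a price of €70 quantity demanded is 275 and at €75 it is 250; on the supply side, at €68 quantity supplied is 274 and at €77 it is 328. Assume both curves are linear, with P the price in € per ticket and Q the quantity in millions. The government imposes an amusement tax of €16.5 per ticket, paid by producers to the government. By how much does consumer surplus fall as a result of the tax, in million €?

Demand slope: (250 − 275)/(75 − 70) = -5, so Qd = 625 − 5P.
Supply slope: (328 − 274)/(77 − 68) = 6, so Qs = 6P − 134.
Without the tax, 625 − 5P = 6P − 134 gives 11P = 759, so P* = €69 and Q* = 280.
With the tax collected from producers, supply shifts: Qs = 6(P − 16.5) − 134.
Solving gives Q = 235 with buyers paying €78 and producers receiving €61.5 (the €16.5 wedge).
ΔCS is the trapezoid between Q = 235 and Q = 280 of height €9: ½ · (280 + 235) · 9 = €2317.5.

Consumer surplus falls by €2317.5 million.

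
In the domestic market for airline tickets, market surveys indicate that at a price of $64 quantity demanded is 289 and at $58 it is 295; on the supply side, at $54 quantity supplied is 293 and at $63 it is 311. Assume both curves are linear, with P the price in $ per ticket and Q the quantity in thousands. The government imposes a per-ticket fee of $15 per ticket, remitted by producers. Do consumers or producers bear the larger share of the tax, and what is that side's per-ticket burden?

Consumers bear the larger share: $10 per ticket.

Demand slope: (295 − 289)/(58 − 64) = -1, so Qd = 353 − P.
Supply slope: (311 − 293)/(63 − 54) = 2, so Qs = 2P + 185.
Without the tax, 353 − P = 2P + 185 gives 3P = 168, so P* = $56 and Q* = 297.
With the tax collected from producers, supply shifts: Qs = 2(P − 15) + 185.
Solving gives Q = 287 with consumers paying $66 and producers receiving $51 (the $15 wedge).
Per-ticket burden: consumers $10, producers $5.
Consumers take the larger share because demand is less price-elastic here (demand slope 1 vs supply slope 2).
The less price-elastic side of the market bears the larger share of a per-unit tax.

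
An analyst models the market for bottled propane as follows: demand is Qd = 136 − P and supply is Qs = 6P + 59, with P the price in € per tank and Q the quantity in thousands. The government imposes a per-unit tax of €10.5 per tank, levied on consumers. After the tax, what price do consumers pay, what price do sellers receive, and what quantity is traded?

Without the tax, 136 − P = 6P + 59 gives 7P = 77, so P* = €11 and Q* = 125.
With the tax collected from consumers, demand (in seller-price terms) shifts: Qd = 136 − (P + 10.5).
New equilibrium: consumers pay €20, sellers receive €9.5, Q = 116. (Wedge: Pb − Ps = 10.5.)

Consumers pay €20; sellers receive €9.5; quantity = 116.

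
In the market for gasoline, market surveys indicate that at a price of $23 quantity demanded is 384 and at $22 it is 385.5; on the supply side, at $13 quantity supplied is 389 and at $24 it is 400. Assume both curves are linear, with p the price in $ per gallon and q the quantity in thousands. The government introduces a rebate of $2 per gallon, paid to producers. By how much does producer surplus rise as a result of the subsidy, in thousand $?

Producer surplus rises by $472.32 thousand.

Demand slope: (385.5 − 384)/(22 − 23) = -1.5, so qd = 418.5 − 1.5p.
Supply slope: (400 − 389)/(24 − 13) = 1, so qs = p + 376.
Without the subsidy, 418.5 − 1.5p = p + 376 gives 2.5p = 42.5, so p* = $17 and q* = 393.
With a per-unit subsidy paid to producers, each receives p + 2 per unit sold, so supply becomes qs = (p + 2) + 376.
Solving gives q = 394.2 with buyers paying $16.2 and producers receiving $18.2 (the $2 wedge).
ΔPS is the trapezoid between Q = 394.2 and Q = 393 of height $1.2: ½ · (393 + 394.2) · 1.2 = $472.32.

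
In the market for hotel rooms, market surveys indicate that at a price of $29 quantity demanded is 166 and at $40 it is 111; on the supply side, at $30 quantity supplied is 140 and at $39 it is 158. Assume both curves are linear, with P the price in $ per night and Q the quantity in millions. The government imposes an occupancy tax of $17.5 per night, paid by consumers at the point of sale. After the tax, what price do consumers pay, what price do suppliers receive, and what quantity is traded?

Consumers pay $38; suppliers receive $20.5; quantity = 121.

Demand slope: (111 − 166)/(40 − 29) = -5, so Qd = 311 − 5P.
Supply slope: (158 − 140)/(39 − 30) = 2, so Qs = 2P + 80.
Before the tax: set 311 − 5P = 2P + 80 → P* = $33, Q* = 146.
With the tax collected from consumers, demand (in seller-price terms) shifts: Qd = 311 − 5(P + 17.5).
New equilibrium: consumers pay $38, suppliers receive $20.5, Q = 121. (Wedge: Pb − Ps = 17.5.)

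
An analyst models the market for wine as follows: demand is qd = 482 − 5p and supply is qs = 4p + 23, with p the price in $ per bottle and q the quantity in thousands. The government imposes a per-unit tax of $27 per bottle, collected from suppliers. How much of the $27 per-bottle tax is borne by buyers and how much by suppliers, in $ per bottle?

Before the tax: set 482 − 5p = 4p + 23 → p* = $51, q* = 227.
With the tax collected from suppliers, supply shifts: qs = 4(p − 27) + 23.
New equilibrium: buyers pay $63, suppliers receive $36, q = 167. (Wedge: pb − ps = 27.)
Burden on buyers: $12; on suppliers: $15. (They sum to $27.)

Buyers bear $12 per bottle; suppliers bear $15 per bottle.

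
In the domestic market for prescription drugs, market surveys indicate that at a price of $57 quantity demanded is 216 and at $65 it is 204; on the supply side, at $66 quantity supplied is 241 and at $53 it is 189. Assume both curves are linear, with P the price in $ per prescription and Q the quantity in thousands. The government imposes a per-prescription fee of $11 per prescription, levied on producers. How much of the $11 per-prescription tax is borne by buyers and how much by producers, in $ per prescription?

Buyers bear $8 per prescription; producers bear $3 per prescription.

Demand slope: (204 − 216)/(65 − 57) = -1.5, so Qd = 301.5 − 1.5P.
Supply slope: (189 − 241)/(53 − 66) = 4, so Qs = 4P − 23.
Before the tax: set 301.5 − 1.5P = 4P − 23 → P* = $59, Q* = 213.
With the tax collected from producers, supply shifts: Qs = 4(P − 11) − 23.
Solving gives Q = 201 with buyers paying $67 and producers receiving $56 (the $11 wedge).
Burden on buyers: $8; on producers: $3. (They sum to $11.)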